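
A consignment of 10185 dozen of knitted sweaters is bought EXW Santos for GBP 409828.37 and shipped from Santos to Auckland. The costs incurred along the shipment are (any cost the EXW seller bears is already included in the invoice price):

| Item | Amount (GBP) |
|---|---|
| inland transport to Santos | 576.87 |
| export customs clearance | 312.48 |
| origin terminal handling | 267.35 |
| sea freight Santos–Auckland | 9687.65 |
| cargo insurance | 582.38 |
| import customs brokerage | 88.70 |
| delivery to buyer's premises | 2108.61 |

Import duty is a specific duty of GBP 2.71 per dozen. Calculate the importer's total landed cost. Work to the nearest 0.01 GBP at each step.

Total landed cost: GBP 451053.76

EXW: the seller makes goods available at their premises; the buyer bears all onward costs.
CIF value = EXW price + inland to port + export clearance + origin terminal + freight + insurance = 409828.37 + 576.87 + 312.48 + 267.35 + 9687.65 + 582.38 = 421255.10
Import duty = 10185 × 2.71 = 27601.35
Buyer bears: inland to port 576.87 + export clearance 312.48 + origin terminal 267.35 + freight 9687.65 + insurance 582.38 + brokerage 88.70 + delivery 2108.61 + duty 27601.35 = 41225.39
Landed cost = invoice 409828.37 + 41225.39 = 451053.76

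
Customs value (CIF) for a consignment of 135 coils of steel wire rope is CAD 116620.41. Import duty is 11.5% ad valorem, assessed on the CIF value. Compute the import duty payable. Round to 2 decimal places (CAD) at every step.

Import duty = 116620.41 × 11.5% = 13411.35

Import duty: CAD 13411.35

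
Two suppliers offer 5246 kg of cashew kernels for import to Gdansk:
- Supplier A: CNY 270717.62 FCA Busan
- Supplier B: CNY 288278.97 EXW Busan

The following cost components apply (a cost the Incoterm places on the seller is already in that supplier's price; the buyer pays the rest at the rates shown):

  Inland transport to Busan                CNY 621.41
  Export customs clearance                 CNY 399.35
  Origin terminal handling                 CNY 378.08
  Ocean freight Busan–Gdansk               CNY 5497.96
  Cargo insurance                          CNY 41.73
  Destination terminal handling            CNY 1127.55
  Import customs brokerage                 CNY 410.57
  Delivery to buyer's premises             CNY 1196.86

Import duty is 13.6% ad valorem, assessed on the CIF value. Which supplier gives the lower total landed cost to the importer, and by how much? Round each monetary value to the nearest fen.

Supplier A (FCA):
CIF value = FCA price + origin terminal + freight + insurance = 270717.62 + 378.08 + 5497.96 + 41.73 = 276635.39
Import duty = 276635.39 × 13.6% = 37622.41
Buyer bears (A): 378.08 + 5497.96 + 41.73 + 1127.55 + 410.57 + 1196.86 = 8652.75
Landed cost (A) = invoice 270717.62 + 8652.75 + duty 37622.41 = 316992.78
Supplier B (EXW):
CIF value = EXW price + inland to port + export clearance + origin terminal + freight + insurance = 288278.97 + 621.41 + 399.35 + 378.08 + 5497.96 + 41.73 = 295217.50
Import duty = 295217.50 × 13.6% = 40149.58
Buyer bears (B): 621.41 + 399.35 + 378.08 + 5497.96 + 41.73 + 1127.55 + 410.57 + 1196.86 = 9673.51
Landed cost (B) = invoice 288278.97 + 9673.51 + duty 40149.58 = 338102.06
Difference = |316992.78 − 338102.06| = 21109.28

Supplier A is cheaper by CNY 21109.28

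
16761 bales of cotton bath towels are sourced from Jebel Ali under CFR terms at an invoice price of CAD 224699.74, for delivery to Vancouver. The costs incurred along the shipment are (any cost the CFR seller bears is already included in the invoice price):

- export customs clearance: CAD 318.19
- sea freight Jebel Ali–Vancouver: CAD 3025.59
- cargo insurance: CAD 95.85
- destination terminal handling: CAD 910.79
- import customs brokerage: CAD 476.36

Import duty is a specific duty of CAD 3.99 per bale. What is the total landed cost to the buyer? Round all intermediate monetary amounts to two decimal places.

Total landed cost: CAD 293059.13

CFR: the seller pays costs through ocean freight to the destination port, but not insurance.
Already in the invoice (seller's account under CFR): export clearance, freight — exclude.
CIF value = CFR price + insurance = 224699.74 + 95.85 = 224795.59
Import duty = 16761 × 3.99 = 66876.39
Buyer bears: insurance 95.85 + destination terminal 910.79 + brokerage 476.36 + duty 66876.39 = 68359.39
Landed cost = invoice 224699.74 + 68359.39 = 293059.13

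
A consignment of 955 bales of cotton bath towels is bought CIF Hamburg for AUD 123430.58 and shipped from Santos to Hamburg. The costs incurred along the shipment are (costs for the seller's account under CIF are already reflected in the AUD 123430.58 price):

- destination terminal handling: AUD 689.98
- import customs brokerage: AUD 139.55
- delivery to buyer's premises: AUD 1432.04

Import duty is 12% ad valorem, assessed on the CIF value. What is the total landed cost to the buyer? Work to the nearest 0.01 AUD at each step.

CIF: the seller pays costs through ocean freight and marine insurance to the destination port.
The CIF price already equals the CIF value: 123430.58
Import duty = 123430.58 × 12% = 14811.67
Buyer bears: destination terminal 689.98 + brokerage 139.55 + delivery 1432.04 + duty 14811.67 = 17073.24
Landed cost = invoice 123430.58 + 17073.24 = 140503.82

Total landed cost: AUD 140503.82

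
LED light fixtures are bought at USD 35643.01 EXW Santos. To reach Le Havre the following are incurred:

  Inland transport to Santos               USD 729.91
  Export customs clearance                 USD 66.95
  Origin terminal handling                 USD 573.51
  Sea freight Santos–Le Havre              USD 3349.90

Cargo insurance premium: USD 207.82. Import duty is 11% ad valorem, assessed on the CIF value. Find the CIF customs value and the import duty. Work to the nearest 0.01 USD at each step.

CIF = EXW price + pre-shipment costs + freight + insurance
CIF = 35643.01 + 729.91 + 66.95 + 573.51 + 3349.90 + 207.82 = 40571.10
Import duty = 40571.10 × 11% = 4462.82

CIF value: USD 40571.10; import duty: USD 4462.82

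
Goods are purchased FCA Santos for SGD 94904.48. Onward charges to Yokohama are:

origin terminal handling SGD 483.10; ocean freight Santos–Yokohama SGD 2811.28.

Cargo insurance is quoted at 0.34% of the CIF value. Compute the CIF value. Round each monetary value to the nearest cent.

CIF value: SGD 98533.88

Let C be the CIF value. C = FCA price + pre-shipment costs + freight + 0.34% × C
C − 0.34% × C = 94904.48 + 483.10 + 2811.28
0.9966 × C = 98198.86
C = 98198.86 / 0.9966 = 98533.88
Insurance premium = 0.34% × 98533.88 = 335.02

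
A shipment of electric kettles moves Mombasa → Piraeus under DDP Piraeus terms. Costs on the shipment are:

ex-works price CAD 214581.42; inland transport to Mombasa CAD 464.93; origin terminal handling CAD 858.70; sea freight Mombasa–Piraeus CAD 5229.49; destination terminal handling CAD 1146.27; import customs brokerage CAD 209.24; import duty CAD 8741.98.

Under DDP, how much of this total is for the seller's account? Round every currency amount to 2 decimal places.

DDP: the seller bears all costs including import duty.
Seller's account: goods 214581.42 + inland to port 464.93 + origin terminal 858.70 + freight 5229.49 + destination terminal 1146.27 + brokerage 209.24 + duty 8741.98 = 231232.03
Buyer's account: 0.00

Seller's account: CAD 231232.03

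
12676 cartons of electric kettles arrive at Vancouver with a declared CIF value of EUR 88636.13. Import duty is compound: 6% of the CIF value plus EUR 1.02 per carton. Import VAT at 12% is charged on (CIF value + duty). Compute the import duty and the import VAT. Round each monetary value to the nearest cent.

Import duty: EUR 18247.69; import VAT: EUR 12826.06

Ad valorem component: 88636.13 × 6% = 5318.17
Specific component: 12676 × 1.02 = 12929.52
Import duty = 5318.17 + 12929.52 = 18247.69
VAT base = CIF + duty = 88636.13 + 18247.69 = 106883.82
Import VAT = 106883.82 × 12% = 12826.06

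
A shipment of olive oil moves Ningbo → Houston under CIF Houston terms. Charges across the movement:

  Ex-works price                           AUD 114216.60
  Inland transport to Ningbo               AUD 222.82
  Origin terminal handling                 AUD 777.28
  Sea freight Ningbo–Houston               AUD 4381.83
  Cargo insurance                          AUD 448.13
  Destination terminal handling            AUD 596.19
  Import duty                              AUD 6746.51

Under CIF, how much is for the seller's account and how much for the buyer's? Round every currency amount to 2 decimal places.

Seller: AUD 120046.66; buyer: AUD 7342.70

CIF: the seller pays costs through ocean freight and marine insurance to the destination port.
Seller's account: goods 114216.60 + inland to port 222.82 + origin terminal 777.28 + freight 4381.83 + insurance 448.13 = 120046.66
Buyer's account: destination terminal 596.19 + duty 6746.51 = 7342.70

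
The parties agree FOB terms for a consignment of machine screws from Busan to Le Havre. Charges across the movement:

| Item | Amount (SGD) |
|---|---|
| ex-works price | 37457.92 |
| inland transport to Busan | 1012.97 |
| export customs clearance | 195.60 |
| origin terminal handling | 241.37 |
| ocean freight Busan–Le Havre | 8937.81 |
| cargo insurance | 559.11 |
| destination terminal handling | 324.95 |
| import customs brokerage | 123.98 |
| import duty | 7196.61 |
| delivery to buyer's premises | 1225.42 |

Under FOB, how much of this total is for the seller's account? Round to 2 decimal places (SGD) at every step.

FOB: the seller bears costs until goods are on board at the origin port; the buyer bears freight, insurance and all costs thereafter.
Seller's account: goods 37457.92 + inland to port 1012.97 + export clearance 195.60 + origin terminal 241.37 = 38907.86
Buyer's account: freight 8937.81 + insurance 559.11 + destination terminal 324.95 + brokerage 123.98 + duty 7196.61 + delivery 1225.42 = 18367.88

Seller's account: SGD 38907.86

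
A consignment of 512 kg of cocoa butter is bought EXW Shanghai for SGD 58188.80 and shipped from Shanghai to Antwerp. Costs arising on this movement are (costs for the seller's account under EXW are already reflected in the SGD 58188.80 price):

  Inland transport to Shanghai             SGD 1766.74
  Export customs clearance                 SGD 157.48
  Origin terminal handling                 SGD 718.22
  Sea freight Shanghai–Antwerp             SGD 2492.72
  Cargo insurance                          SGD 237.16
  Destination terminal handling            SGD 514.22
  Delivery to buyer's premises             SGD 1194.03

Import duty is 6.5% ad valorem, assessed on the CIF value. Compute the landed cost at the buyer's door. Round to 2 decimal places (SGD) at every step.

Total landed cost: SGD 69400.84

EXW: the seller makes goods available at their premises; the buyer bears all onward costs.
CIF value = EXW price + inland to port + export clearance + origin terminal + freight + insurance = 58188.80 + 1766.74 + 157.48 + 718.22 + 2492.72 + 237.16 = 63561.12
Import duty = 63561.12 × 6.5% = 4131.47
Buyer bears: inland to port 1766.74 + export clearance 157.48 + origin terminal 718.22 + freight 2492.72 + insurance 237.16 + destination terminal 514.22 + delivery 1194.03 + duty 4131.47 = 11212.04
Landed cost = invoice 58188.80 + 11212.04 = 69400.84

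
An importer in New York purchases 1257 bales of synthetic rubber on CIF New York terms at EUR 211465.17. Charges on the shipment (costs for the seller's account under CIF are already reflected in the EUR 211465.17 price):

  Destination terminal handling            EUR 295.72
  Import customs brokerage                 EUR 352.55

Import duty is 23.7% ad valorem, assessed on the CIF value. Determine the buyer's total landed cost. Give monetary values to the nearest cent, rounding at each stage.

Total landed cost: EUR 262230.69

CIF: the seller pays costs through ocean freight and marine insurance to the destination port.
The CIF price already equals the CIF value: 211465.17
Import duty = 211465.17 × 23.7% = 50117.25
Buyer bears: destination terminal 295.72 + brokerage 352.55 + duty 50117.25 = 50765.52
Landed cost = invoice 211465.17 + 50765.52 = 262230.69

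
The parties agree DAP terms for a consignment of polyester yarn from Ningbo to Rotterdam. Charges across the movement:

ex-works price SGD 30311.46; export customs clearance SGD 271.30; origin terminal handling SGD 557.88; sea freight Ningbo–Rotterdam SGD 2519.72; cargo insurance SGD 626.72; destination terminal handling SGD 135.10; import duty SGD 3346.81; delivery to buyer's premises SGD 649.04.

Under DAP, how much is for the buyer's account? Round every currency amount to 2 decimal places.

Buyer's account: SGD 3346.81

DAP: the seller bears all costs to the named destination except import duty and clearance.
Seller's account: goods 30311.46 + export clearance 271.30 + origin terminal 557.88 + freight 2519.72 + insurance 626.72 + destination terminal 135.10 + delivery 649.04 = 35071.22
Buyer's account: duty 3346.81 = 3346.81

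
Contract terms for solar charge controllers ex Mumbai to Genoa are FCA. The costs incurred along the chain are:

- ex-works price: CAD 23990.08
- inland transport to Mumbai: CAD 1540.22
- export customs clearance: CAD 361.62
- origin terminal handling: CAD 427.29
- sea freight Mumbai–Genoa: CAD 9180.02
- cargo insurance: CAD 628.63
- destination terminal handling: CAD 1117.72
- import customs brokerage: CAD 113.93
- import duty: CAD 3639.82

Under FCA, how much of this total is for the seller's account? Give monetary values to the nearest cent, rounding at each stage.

FCA: the seller delivers export-cleared goods to the carrier; the buyer bears costs from that point.
Seller's account: goods 23990.08 + inland to port 1540.22 + export clearance 361.62 = 25891.92
Buyer's account: origin terminal 427.29 + freight 9180.02 + insurance 628.63 + destination terminal 1117.72 + brokerage 113.93 + duty 3639.82 = 15107.41

Seller's account: CAD 25891.92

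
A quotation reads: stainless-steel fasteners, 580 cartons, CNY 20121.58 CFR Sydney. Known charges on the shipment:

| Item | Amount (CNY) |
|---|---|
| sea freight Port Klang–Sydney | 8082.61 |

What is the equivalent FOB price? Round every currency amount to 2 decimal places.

FOB price: CNY 12038.97

From CFR to FOB, the seller no longer bears: freight.
FOB price = 20121.58 − 8082.61 = 12038.97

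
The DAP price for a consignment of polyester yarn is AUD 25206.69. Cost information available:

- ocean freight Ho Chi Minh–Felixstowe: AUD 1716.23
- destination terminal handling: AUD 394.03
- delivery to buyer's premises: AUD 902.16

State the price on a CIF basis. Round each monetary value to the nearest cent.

Not relevant to the conversion: freight — on the seller under both DAP and CIF; already in the DAP price and stays in the CIF price.
From DAP to CIF, the seller no longer bears: destination terminal, delivery.
CIF price = 25206.69 − 394.03 − 902.16 = 23910.50

CIF price: AUD 23910.50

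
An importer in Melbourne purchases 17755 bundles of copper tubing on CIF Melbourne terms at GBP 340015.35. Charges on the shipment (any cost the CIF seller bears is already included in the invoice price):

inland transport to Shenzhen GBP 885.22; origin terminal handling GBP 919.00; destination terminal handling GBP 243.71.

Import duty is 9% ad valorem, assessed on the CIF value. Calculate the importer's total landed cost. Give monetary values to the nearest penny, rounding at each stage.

Total landed cost: GBP 370860.44

CIF: the seller pays costs through ocean freight and marine insurance to the destination port.
Already in the invoice (seller's account under CIF): inland to port, origin terminal — exclude.
The CIF price already equals the CIF value: 340015.35
Import duty = 340015.35 × 9% = 30601.38
Buyer bears: destination terminal 243.71 + duty 30601.38 = 30845.09
Landed cost = invoice 340015.35 + 30845.09 = 370860.44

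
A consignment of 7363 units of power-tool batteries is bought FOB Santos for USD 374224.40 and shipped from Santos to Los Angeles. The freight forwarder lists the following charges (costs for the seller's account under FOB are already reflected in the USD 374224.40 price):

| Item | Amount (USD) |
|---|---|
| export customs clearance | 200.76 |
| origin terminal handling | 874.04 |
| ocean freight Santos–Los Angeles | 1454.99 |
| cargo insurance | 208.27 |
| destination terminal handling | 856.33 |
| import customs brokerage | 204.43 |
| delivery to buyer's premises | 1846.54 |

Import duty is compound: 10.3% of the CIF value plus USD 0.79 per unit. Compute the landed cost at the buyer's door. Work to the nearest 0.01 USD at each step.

Total landed cost: USD 423328.16

FOB: the seller bears costs until goods are on board at the origin port; the buyer bears freight, insurance and all costs thereafter.
Already in the invoice (seller's account under FOB): export clearance, origin terminal — exclude.
CIF value = FOB price + freight + insurance = 374224.40 + 1454.99 + 208.27 = 375887.66
Ad valorem component: 375887.66 × 10.3% = 38716.43
Specific component: 7363 × 0.79 = 5816.77
Import duty = 38716.43 + 5816.77 = 44533.20
Buyer bears: freight 1454.99 + insurance 208.27 + destination terminal 856.33 + brokerage 204.43 + delivery 1846.54 + duty 44533.20 = 49103.76
Landed cost = invoice 374224.40 + 49103.76 = 423328.16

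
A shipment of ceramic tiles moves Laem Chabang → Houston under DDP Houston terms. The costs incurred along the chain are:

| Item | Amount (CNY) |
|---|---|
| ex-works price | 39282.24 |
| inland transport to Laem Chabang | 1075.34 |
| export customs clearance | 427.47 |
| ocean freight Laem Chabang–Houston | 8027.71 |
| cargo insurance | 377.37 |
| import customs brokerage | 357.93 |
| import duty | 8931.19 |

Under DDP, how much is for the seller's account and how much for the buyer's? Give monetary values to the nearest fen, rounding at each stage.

Seller: CNY 58479.25; buyer: CNY 0.00

DDP: the seller bears all costs including import duty.
Seller's account: goods 39282.24 + inland to port 1075.34 + export clearance 427.47 + freight 8027.71 + insurance 377.37 + brokerage 357.93 + duty 8931.19 = 58479.25
Buyer's account: 0.00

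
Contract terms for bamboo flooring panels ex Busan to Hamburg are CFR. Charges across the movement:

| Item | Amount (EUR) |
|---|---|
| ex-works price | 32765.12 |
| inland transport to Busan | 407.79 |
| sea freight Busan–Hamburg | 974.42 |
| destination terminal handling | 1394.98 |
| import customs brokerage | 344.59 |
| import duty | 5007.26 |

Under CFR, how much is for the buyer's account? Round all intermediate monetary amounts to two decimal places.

Buyer's account: EUR 6746.83

CFR: the seller pays costs through ocean freight to the destination port, but not insurance.
Seller's account: goods 32765.12 + inland to port 407.79 + freight 974.42 = 34147.33
Buyer's account: destination terminal 1394.98 + brokerage 344.59 + duty 5007.26 = 6746.83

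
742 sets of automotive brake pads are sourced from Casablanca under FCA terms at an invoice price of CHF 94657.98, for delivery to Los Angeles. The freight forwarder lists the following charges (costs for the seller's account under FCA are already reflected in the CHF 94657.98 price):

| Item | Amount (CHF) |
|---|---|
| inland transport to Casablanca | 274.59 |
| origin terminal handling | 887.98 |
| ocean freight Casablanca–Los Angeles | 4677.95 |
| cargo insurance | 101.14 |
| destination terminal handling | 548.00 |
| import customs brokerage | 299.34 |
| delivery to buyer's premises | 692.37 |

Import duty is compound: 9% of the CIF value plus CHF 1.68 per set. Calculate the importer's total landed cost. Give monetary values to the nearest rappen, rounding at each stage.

FCA: the seller delivers export-cleared goods to the carrier; the buyer bears costs from that point.
Already in the invoice (seller's account under FCA): inland to port — exclude.
CIF value = FCA price + origin terminal + freight + insurance = 94657.98 + 887.98 + 4677.95 + 101.14 = 100325.05
Ad valorem component: 100325.05 × 9% = 9029.25
Specific component: 742 × 1.68 = 1246.56
Import duty = 9029.25 + 1246.56 = 10275.81
Buyer bears: origin terminal 887.98 + freight 4677.95 + insurance 101.14 + destination terminal 548.00 + brokerage 299.34 + delivery 692.37 + duty 10275.81 = 17482.59
Landed cost = invoice 94657.98 + 17482.59 = 112140.57

Total landed cost: CHF 112140.57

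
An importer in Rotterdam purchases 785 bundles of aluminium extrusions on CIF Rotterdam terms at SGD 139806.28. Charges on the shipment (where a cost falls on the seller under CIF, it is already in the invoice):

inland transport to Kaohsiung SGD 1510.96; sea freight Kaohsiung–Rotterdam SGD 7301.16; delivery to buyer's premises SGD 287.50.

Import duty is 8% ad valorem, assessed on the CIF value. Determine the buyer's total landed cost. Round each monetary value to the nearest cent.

CIF: the seller pays costs through ocean freight and marine insurance to the destination port.
Already in the invoice (seller's account under CIF): inland to port, freight — exclude.
The CIF price already equals the CIF value: 139806.28
Import duty = 139806.28 × 8% = 11184.50
Buyer bears: delivery 287.50 + duty 11184.50 = 11472.00
Landed cost = invoice 139806.28 + 11472.00 = 151278.28

Total landed cost: SGD 151278.28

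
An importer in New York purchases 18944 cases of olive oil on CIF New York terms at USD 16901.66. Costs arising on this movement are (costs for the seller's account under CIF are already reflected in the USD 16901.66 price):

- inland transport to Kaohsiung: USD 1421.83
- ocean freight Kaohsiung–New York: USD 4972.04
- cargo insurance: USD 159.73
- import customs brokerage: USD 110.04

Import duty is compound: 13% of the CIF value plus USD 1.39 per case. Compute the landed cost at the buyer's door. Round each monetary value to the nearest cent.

CIF: the seller pays costs through ocean freight and marine insurance to the destination port.
Already in the invoice (seller's account under CIF): inland to port, freight, insurance — exclude.
The CIF price already equals the CIF value: 16901.66
Ad valorem component: 16901.66 × 13% = 2197.22
Specific component: 18944 × 1.39 = 26332.16
Import duty = 2197.22 + 26332.16 = 28529.38
Buyer bears: brokerage 110.04 + duty 28529.38 = 28639.42
Landed cost = invoice 16901.66 + 28639.42 = 45541.08

Total landed cost: USD 45541.08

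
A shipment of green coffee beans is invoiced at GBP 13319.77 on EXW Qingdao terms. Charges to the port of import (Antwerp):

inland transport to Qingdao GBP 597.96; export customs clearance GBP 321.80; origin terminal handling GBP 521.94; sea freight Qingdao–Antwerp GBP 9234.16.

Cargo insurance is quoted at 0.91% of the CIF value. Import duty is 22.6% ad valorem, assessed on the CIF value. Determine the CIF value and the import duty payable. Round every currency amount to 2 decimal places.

CIF value: GBP 24216.00; import duty: GBP 5472.82

Let C be the CIF value. C = EXW price + pre-shipment costs + freight + 0.91% × C
C − 0.91% × C = 13319.77 + 597.96 + 321.80 + 521.94 + 9234.16
0.9909 × C = 23995.63
C = 23995.63 / 0.9909 = 24216.00
Insurance premium = 0.91% × 24216.00 = 220.37
Import duty = 24216.00 × 22.6% = 5472.82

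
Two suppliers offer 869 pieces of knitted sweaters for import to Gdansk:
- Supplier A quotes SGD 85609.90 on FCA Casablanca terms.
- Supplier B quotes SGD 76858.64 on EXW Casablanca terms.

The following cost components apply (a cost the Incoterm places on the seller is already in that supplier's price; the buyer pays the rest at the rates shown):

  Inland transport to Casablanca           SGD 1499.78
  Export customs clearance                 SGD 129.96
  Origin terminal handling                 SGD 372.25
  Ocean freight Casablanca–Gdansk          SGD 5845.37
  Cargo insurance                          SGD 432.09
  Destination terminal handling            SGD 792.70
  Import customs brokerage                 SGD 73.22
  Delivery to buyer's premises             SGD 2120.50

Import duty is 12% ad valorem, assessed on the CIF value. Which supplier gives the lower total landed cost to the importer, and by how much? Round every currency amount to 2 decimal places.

Supplier B is cheaper by SGD 7976.10

Supplier A (FCA):
CIF value = FCA price + origin terminal + freight + insurance = 85609.90 + 372.25 + 5845.37 + 432.09 = 92259.61
Import duty = 92259.61 × 12% = 11071.15
Buyer bears (A): 372.25 + 5845.37 + 432.09 + 792.70 + 73.22 + 2120.50 = 9636.13
Landed cost (A) = invoice 85609.90 + 9636.13 + duty 11071.15 = 106317.18
Supplier B (EXW):
CIF value = EXW price + inland to port + export clearance + origin terminal + freight + insurance = 76858.64 + 1499.78 + 129.96 + 372.25 + 5845.37 + 432.09 = 85138.09
Import duty = 85138.09 × 12% = 10216.57
Buyer bears (B): 1499.78 + 129.96 + 372.25 + 5845.37 + 432.09 + 792.70 + 73.22 + 2120.50 = 11265.87
Landed cost (B) = invoice 76858.64 + 11265.87 + duty 10216.57 = 98341.08
Difference = |106317.18 − 98341.08| = 7976.10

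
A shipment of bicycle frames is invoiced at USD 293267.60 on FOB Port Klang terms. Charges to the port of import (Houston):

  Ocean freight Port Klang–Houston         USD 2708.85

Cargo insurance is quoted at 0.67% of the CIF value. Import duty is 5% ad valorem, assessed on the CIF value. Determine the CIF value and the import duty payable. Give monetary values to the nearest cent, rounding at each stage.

Let C be the CIF value. C = FOB price + freight + 0.67% × C
C − 0.67% × C = 293267.60 + 2708.85
0.9933 × C = 295976.45
C = 295976.45 / 0.9933 = 297972.87
Insurance premium = 0.67% × 297972.87 = 1996.42
Import duty = 297972.87 × 5% = 14898.64

CIF value: USD 297972.87; import duty: USD 14898.64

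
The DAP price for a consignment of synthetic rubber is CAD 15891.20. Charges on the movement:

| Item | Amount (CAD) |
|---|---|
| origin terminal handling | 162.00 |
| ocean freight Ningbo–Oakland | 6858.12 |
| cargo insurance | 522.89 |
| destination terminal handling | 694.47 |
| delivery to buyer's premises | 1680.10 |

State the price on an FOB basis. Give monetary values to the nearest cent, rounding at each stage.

Not relevant to the conversion: origin terminal — on the seller under both DAP and FOB; already in the DAP price and stays in the FOB price.
From DAP to FOB, the seller no longer bears: freight, insurance, destination terminal, delivery.
FOB price = 15891.20 − 6858.12 − 522.89 − 694.47 − 1680.10 = 6135.62

FOB price: CAD 6135.62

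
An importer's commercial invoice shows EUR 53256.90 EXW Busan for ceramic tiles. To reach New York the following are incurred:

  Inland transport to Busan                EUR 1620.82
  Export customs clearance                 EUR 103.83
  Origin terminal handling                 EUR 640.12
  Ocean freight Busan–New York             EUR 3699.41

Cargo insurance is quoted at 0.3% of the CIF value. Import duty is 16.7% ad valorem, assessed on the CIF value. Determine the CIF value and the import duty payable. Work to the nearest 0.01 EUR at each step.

CIF value: EUR 59499.58; import duty: EUR 9936.43

Let C be the CIF value. C = EXW price + pre-shipment costs + freight + 0.3% × C
C − 0.3% × C = 53256.90 + 1620.82 + 103.83 + 640.12 + 3699.41
0.997 × C = 59321.08
C = 59321.08 / 0.997 = 59499.58
Insurance premium = 0.3% × 59499.58 = 178.50
Import duty = 59499.58 × 16.7% = 9936.43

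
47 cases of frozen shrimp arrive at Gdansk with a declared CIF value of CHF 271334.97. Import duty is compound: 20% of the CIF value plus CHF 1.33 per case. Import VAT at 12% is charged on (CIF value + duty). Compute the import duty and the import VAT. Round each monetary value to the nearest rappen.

Import duty: CHF 54329.50; import VAT: CHF 39079.74

Ad valorem component: 271334.97 × 20% = 54266.99
Specific component: 47 × 1.33 = 62.51
Import duty = 54266.99 + 62.51 = 54329.50
VAT base = CIF + duty = 271334.97 + 54329.50 = 325664.47
Import VAT = 325664.47 × 12% = 39079.74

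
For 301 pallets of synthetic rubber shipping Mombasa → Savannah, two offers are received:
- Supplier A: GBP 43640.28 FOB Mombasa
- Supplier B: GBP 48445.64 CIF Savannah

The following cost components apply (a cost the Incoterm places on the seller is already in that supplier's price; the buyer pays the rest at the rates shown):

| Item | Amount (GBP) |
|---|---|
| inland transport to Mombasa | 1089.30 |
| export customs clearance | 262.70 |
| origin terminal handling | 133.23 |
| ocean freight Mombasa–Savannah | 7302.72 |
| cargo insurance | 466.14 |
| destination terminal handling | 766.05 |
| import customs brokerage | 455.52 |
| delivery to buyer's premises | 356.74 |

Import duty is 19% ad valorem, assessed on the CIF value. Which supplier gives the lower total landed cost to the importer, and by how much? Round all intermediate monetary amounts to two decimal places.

Supplier A (FOB):
CIF value = FOB price + freight + insurance = 43640.28 + 7302.72 + 466.14 = 51409.14
Import duty = 51409.14 × 19% = 9767.74
Buyer bears (A): 7302.72 + 466.14 + 766.05 + 455.52 + 356.74 = 9347.17
Landed cost (A) = invoice 43640.28 + 9347.17 + duty 9767.74 = 62755.19
Supplier B (CIF):
The CIF price already equals the CIF value: 48445.64
Import duty = 48445.64 × 19% = 9204.67
Buyer bears (B): 766.05 + 455.52 + 356.74 = 1578.31
Landed cost (B) = invoice 48445.64 + 1578.31 + duty 9204.67 = 59228.62
Difference = |62755.19 − 59228.62| = 3526.57

Supplier B is cheaper by GBP 3526.57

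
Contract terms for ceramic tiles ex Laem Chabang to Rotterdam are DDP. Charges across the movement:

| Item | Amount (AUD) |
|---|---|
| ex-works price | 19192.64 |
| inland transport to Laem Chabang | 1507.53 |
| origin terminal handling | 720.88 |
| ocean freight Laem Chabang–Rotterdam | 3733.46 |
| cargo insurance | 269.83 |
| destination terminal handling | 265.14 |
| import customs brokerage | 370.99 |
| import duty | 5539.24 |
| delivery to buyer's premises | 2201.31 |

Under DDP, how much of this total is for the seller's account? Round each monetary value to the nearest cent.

Seller's account: AUD 33801.02

DDP: the seller bears all costs including import duty.
Seller's account: goods 19192.64 + inland to port 1507.53 + origin terminal 720.88 + freight 3733.46 + insurance 269.83 + destination terminal 265.14 + brokerage 370.99 + duty 5539.24 + delivery 2201.31 = 33801.02
Buyer's account: 0.00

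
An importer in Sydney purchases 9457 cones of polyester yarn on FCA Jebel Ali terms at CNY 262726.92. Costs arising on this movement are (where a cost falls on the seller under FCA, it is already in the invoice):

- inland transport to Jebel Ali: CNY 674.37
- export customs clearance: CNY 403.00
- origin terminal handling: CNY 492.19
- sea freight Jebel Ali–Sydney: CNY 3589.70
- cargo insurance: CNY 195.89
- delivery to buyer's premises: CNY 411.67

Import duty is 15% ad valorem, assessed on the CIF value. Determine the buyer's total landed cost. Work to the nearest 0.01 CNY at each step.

Total landed cost: CNY 307467.08

FCA: the seller delivers export-cleared goods to the carrier; the buyer bears costs from that point.
Already in the invoice (seller's account under FCA): inland to port, export clearance — exclude.
CIF value = FCA price + origin terminal + freight + insurance = 262726.92 + 492.19 + 3589.70 + 195.89 = 267004.70
Import duty = 267004.70 × 15% = 40050.71
Buyer bears: origin terminal 492.19 + freight 3589.70 + insurance 195.89 + delivery 411.67 + duty 40050.71 = 44740.16
Landed cost = invoice 262726.92 + 44740.16 = 307467.08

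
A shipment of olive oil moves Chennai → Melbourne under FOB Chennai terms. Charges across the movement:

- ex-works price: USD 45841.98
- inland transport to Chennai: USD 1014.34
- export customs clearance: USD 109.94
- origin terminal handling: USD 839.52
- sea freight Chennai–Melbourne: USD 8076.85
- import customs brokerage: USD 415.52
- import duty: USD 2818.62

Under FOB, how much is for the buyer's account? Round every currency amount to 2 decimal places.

FOB: the seller bears costs until goods are on board at the origin port; the buyer bears freight, insurance and all costs thereafter.
Seller's account: goods 45841.98 + inland to port 1014.34 + export clearance 109.94 + origin terminal 839.52 = 47805.78
Buyer's account: freight 8076.85 + brokerage 415.52 + duty 2818.62 = 11310.99

Buyer's account: USD 11310.99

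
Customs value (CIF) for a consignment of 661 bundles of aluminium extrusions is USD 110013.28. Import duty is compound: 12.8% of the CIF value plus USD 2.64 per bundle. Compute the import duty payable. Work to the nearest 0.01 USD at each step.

Ad valorem component: 110013.28 × 12.8% = 14081.70
Specific component: 661 × 2.64 = 1745.04
Import duty = 14081.70 + 1745.04 = 15826.74

Import duty: USD 15826.74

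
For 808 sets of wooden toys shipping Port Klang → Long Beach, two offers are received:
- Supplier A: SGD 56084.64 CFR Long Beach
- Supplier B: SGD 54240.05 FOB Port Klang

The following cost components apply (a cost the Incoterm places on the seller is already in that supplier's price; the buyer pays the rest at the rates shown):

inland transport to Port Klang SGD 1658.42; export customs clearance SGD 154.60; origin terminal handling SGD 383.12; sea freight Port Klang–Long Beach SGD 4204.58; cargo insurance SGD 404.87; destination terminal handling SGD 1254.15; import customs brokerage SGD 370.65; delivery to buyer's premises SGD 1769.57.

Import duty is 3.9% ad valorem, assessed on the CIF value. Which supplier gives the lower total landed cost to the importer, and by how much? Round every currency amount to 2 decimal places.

Supplier A (CFR):
CIF value = CFR price + insurance = 56084.64 + 404.87 = 56489.51
Import duty = 56489.51 × 3.9% = 2203.09
Buyer bears (A): 404.87 + 1254.15 + 370.65 + 1769.57 = 3799.24
Landed cost (A) = invoice 56084.64 + 3799.24 + duty 2203.09 = 62086.97
Supplier B (FOB):
CIF value = FOB price + freight + insurance = 54240.05 + 4204.58 + 404.87 = 58849.50
Import duty = 58849.50 × 3.9% = 2295.13
Buyer bears (B): 4204.58 + 404.87 + 1254.15 + 370.65 + 1769.57 = 8003.82
Landed cost (B) = invoice 54240.05 + 8003.82 + duty 2295.13 = 64539.00
Difference = |62086.97 − 64539.00| = 2452.03

Supplier A is cheaper by SGD 2452.03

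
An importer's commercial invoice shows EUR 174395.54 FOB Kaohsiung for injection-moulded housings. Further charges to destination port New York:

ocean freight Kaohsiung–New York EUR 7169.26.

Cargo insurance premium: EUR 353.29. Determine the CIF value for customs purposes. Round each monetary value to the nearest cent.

CIF value: EUR 181918.09

CIF = FOB price + freight + insurance
CIF = 174395.54 + 7169.26 + 353.29 = 181918.09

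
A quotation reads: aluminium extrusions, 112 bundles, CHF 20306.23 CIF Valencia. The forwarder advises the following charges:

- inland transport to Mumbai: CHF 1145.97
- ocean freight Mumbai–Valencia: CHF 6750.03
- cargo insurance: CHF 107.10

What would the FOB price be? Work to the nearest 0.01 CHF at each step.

FOB price: CHF 13449.10

Not relevant to the conversion: inland to port — on the seller under both CIF and FOB; already in the CIF price and stays in the FOB price.
From CIF to FOB, the seller no longer bears: freight, insurance.
FOB price = 20306.23 − 6750.03 − 107.10 = 13449.10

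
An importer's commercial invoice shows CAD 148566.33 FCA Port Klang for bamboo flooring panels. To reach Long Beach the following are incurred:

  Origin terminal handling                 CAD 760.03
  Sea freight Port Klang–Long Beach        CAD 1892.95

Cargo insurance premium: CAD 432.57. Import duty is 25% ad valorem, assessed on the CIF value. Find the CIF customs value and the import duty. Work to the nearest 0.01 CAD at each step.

CIF value: CAD 151651.88; import duty: CAD 37912.97

CIF = FCA price + pre-shipment costs + freight + insurance
CIF = 148566.33 + 760.03 + 1892.95 + 432.57 = 151651.88
Import duty = 151651.88 × 25% = 37912.97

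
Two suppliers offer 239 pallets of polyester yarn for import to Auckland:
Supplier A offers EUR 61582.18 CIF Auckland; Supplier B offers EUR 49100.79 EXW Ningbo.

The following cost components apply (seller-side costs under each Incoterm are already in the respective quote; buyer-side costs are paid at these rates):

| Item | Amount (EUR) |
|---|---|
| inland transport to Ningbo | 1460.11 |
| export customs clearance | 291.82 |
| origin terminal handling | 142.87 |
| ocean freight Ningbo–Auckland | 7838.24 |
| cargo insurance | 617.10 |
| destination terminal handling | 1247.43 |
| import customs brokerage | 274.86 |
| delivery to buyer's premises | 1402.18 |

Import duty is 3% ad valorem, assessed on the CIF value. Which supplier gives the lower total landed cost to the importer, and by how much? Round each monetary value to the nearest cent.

Supplier B is cheaper by EUR 2195.19

Supplier A (CIF):
The CIF price already equals the CIF value: 61582.18
Import duty = 61582.18 × 3% = 1847.47
Buyer bears (A): 1247.43 + 274.86 + 1402.18 = 2924.47
Landed cost (A) = invoice 61582.18 + 2924.47 + duty 1847.47 = 66354.12
Supplier B (EXW):
CIF value = EXW price + inland to port + export clearance + origin terminal + freight + insurance = 49100.79 + 1460.11 + 291.82 + 142.87 + 7838.24 + 617.10 = 59450.93
Import duty = 59450.93 × 3% = 1783.53
Buyer bears (B): 1460.11 + 291.82 + 142.87 + 7838.24 + 617.10 + 1247.43 + 274.86 + 1402.18 = 13274.61
Landed cost (B) = invoice 49100.79 + 13274.61 + duty 1783.53 = 64158.93
Difference = |66354.12 − 64158.93| = 2195.19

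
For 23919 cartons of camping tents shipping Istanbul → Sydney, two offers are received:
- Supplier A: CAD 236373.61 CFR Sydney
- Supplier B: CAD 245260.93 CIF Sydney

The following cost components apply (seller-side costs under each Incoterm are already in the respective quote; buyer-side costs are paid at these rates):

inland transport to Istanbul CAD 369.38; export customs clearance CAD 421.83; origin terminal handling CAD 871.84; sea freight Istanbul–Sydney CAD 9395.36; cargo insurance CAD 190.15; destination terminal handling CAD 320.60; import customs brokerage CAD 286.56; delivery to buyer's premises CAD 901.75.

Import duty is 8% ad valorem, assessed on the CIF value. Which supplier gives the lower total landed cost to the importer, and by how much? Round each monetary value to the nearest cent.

Supplier A is cheaper by CAD 9392.94

Supplier A (CFR):
CIF value = CFR price + insurance = 236373.61 + 190.15 = 236563.76
Import duty = 236563.76 × 8% = 18925.10
Buyer bears (A): 190.15 + 320.60 + 286.56 + 901.75 = 1699.06
Landed cost (A) = invoice 236373.61 + 1699.06 + duty 18925.10 = 256997.77
Supplier B (CIF):
The CIF price already equals the CIF value: 245260.93
Import duty = 245260.93 × 8% = 19620.87
Buyer bears (B): 320.60 + 286.56 + 901.75 = 1508.91
Landed cost (B) = invoice 245260.93 + 1508.91 + duty 19620.87 = 266390.71
Difference = |256997.77 − 266390.71| = 9392.94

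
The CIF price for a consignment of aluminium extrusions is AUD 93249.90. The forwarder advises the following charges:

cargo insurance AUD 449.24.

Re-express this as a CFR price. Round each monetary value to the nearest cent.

From CIF to CFR, the seller no longer bears: insurance.
CFR price = 93249.90 − 449.24 = 92800.66

CFR price: AUD 92800.66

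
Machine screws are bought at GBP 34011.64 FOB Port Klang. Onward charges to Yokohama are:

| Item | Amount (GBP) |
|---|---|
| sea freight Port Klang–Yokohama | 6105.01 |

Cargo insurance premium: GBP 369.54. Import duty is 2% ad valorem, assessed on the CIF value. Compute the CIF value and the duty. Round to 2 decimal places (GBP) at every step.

CIF value: GBP 40486.19; import duty: GBP 809.72

CIF = FOB price + freight + insurance
CIF = 34011.64 + 6105.01 + 369.54 = 40486.19
Import duty = 40486.19 × 2% = 809.72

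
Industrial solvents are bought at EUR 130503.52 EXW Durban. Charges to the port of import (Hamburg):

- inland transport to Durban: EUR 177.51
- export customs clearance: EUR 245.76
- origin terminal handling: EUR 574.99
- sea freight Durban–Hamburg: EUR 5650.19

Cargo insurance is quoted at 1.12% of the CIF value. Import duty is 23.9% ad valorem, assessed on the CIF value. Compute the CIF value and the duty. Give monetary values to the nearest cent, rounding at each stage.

Let C be the CIF value. C = EXW price + pre-shipment costs + freight + 1.12% × C
C − 1.12% × C = 130503.52 + 177.51 + 245.76 + 574.99 + 5650.19
0.9888 × C = 137151.97
C = 137151.97 / 0.9888 = 138705.47
Insurance premium = 1.12% × 138705.47 = 1553.50
Import duty = 138705.47 × 23.9% = 33150.61

CIF value: EUR 138705.47; import duty: EUR 33150.61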